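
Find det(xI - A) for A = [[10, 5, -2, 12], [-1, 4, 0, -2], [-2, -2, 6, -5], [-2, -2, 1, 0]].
χ_A(x) = (x - 5)^4

xI - A = [[x - 10, -5, 2, -12], [1, x - 4, 0, 2], [2, 2, x - 6, 5], [2, 2, -1, x]].

Expanding det(xI - A) along the first row:
det(xI - A) = + (x - 10)·det([[x - 4, 0, 2], [2, x - 6, 5], [2, -1, x]]) - (-5)·det([[1, 0, 2], [2, x - 6, 5], [2, -1, x]]) + (2)·det([[1, x - 4, 2], [2, 2, 5], [2, 2, x]]) - (-12)·det([[1, x - 4, 0], [2, 2, x - 6], [2, 2, -1]]).

Evaluating gives χ_A(x) = x^4 - 20x^3 + 150x^2 - 500x + 625 = (x - 5)^4.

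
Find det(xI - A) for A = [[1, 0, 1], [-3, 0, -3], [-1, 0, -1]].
xI - A = [[x - 1, 0, -1], [3, x, 3], [1, 0, x + 1]].

Expanding det(xI - A) along the first row:
det(xI - A) = + (x - 1)·det([[x, 3], [0, x + 1]]) - (0)·det([[3, 3], [1, x + 1]]) + (-1)·det([[3, x], [1, 0]]).

Evaluating gives χ_A(x) = x^3.

χ_A(x) = x^3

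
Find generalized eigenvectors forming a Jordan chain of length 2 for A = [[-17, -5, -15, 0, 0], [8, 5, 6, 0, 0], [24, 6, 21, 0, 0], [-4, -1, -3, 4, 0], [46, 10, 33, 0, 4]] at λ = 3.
We seek v_1 ∈ ker((A - 3I)^2) \ ker(A - 3I), then set v_{i+1} = (A - 3I) v_i.

One such chain is v_1 = [[-2, 1, 2, -1, 4]]^T, v_2 = [[5, -2, -6, 0, -12]]^T. Check: (A - 3I) v_2 = [[0, 0, 0, 0, 0]]^T = 0.

v_1 = [[-2, 1, 2, -1, 4]]^T, v_2 = [[5, -2, -6, 0, -12]]^T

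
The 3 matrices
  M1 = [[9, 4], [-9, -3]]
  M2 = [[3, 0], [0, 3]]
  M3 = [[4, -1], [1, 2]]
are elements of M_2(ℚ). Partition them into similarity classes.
Characteristic polynomials: χ_{M1} = (x - 3)^2, χ_{M2} = (x - 3)^2, χ_{M3} = (x - 3)^2.

{M1, M3}: invariant factors (x - 3)^2.

{M2}: invariant factors x - 3, x - 3.

Matrices are similar if and only if their invariant-factor lists agree; the partition into similarity classes is {M1, M3}, {M2}.

2 classes: {M1, M3}, {M2}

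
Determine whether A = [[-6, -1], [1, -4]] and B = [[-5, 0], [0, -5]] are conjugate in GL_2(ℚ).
No.

Both have characteristic polynomial (x + 5)^2, but the minimal polynomial of A is (x + 5)^2 while the minimal polynomial of B is x + 5. The minimal polynomial is a similarity invariant, so A and B are not similar.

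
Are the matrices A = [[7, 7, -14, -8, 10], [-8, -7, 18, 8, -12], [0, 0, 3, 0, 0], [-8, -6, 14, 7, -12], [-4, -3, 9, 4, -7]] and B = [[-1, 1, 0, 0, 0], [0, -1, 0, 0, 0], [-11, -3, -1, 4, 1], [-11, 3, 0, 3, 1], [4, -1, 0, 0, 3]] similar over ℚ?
Two matrices over a field are similar if and only if they have the same invariant factors.

Both A and B have characteristic polynomial (x - 3)^2(x + 1)^3 and minimal polynomial (x - 3)^2(x + 1)^2. Computing further, both have invariant factors x + 1, (x - 3)^2(x + 1)^2. Hence A and B are similar.

Yes.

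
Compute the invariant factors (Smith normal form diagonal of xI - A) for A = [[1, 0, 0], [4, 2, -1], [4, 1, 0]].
x - 1, (x - 1)^2

The Jordan structure of A has elementary divisors (x - 1)^2, (x - 1). Arranging the block sizes at each eigenvalue in decreasing order and taking row products gives the invariant factors.

Invariant factors (smallest first, each dividing the next): x - 1, (x - 1)^2.

Check: the last factor (x - 1)^2 is the minimal polynomial, and the product (x - 1)^3 is the characteristic polynomial.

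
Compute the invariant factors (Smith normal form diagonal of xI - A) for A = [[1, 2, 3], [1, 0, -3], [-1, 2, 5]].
The Jordan structure of A has elementary divisors (x - 2)^2, (x - 2). Arranging the block sizes at each eigenvalue in decreasing order and taking row products gives the invariant factors.

Invariant factors (smallest first, each dividing the next): x - 2, (x - 2)^2.

Check: the last factor (x - 2)^2 is the minimal polynomial, and the product (x - 2)^3 is the characteristic polynomial.

x - 2, (x - 2)^2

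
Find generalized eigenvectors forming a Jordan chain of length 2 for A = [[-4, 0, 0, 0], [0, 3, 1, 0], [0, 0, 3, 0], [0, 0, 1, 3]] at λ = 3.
We seek v_1 ∈ ker((A - 3I)^2) \ ker(A - 3I), then set v_{i+1} = (A - 3I) v_i.

One such chain is v_1 = [[0, 2, 1, 3]]^T, v_2 = [[0, 1, 0, 1]]^T. Check: (A - 3I) v_2 = [[0, 0, 0, 0]]^T = 0.

v_1 = [[0, 2, 1, 3]]^T, v_2 = [[0, 1, 0, 1]]^T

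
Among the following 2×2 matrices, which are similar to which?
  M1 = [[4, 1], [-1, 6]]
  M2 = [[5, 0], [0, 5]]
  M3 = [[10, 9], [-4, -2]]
3 classes: {M1}, {M2}, {M3}

Characteristic polynomials: χ_{M1} = (x - 5)^2, χ_{M2} = (x - 5)^2, χ_{M3} = (x - 4)^2.

{M1}: invariant factors (x - 5)^2.

{M2}: invariant factors x - 5, x - 5.

{M3}: invariant factors (x - 4)^2.

Matrices are similar if and only if their invariant-factor lists agree; the partition into similarity classes is {M1}, {M2}, {M3}.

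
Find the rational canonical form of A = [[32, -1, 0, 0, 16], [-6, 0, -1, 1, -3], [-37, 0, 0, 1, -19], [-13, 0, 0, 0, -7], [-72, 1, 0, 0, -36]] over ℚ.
The invariant factors of A (the non-unit diagonal entries of the Smith normal form of xI - A over ℚ[x]) are (x - 1)(x + 5)(x^3 + 2x + 4), each dividing the next. The characteristic polynomial is their product, (x - 1)(x + 5)(x^3 + 2x + 4).

The rational canonical form is the block-diagonal matrix of companion matrices C(f_i):
R = [[0, 0, 0, 0, 20], [1, 0, 0, 0, -6], [0, 1, 0, 0, -12], [0, 0, 1, 0, 3], [0, 0, 0, 1, -4]].

Note the characteristic polynomial does not split into linear factors over ℚ, so A has no Jordan form over ℚ; the rational canonical form exists over any field.

R = [[0, 0, 0, 0, 20], [1, 0, 0, 0, -6], [0, 1, 0, 0, -12], [0, 0, 1, 0, 3], [0, 0, 0, 1, -4]]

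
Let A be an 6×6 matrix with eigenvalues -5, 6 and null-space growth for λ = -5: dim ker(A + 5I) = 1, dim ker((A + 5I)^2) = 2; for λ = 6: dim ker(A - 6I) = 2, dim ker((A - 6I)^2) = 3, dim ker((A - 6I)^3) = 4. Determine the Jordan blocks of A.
λ = -5: successive nullity increments [1, 1] count blocks of size ≥ k; block sizes are [2].
λ = 6: successive nullity increments [2, 1, 1] count blocks of size ≥ k; block sizes are [3, 1].

Jordan blocks: (-5, 2), (6, 3), (6, 1)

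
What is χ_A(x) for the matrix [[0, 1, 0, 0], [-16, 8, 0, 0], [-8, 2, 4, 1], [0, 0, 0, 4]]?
xI - A = [[x, -1, 0, 0], [16, x - 8, 0, 0], [8, -2, x - 4, -1], [0, 0, 0, x - 4]].

Expanding det(xI - A) along the first row:
det(xI - A) = + (x)·det([[x - 8, 0, 0], [-2, x - 4, -1], [0, 0, x - 4]]) - (-1)·det([[16, 0, 0], [8, x - 4, -1], [0, 0, x - 4]]) + (0)·det([[16, x - 8, 0], [8, -2, -1], [0, 0, x - 4]]) - (0)·det([[16, x - 8, 0], [8, -2, x - 4], [0, 0, 0]]).

Evaluating gives χ_A(x) = x^4 - 16x^3 + 96x^2 - 256x + 256 = (x - 4)^4.

χ_A(x) = (x - 4)^4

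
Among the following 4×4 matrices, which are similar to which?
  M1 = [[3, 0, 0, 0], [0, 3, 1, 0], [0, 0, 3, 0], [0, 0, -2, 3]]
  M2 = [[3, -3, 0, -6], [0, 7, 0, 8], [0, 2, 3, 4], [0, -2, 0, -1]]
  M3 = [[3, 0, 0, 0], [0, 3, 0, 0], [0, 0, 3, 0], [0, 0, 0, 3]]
Characteristic polynomials: χ_{M1} = (x - 3)^4, χ_{M2} = (x - 3)^4, χ_{M3} = (x - 3)^4.

{M1, M2}: invariant factors x - 3, x - 3, (x - 3)^2.

{M3}: invariant factors x - 3, x - 3, x - 3, x - 3.

Matrices are similar if and only if their invariant-factor lists agree; the partition into similarity classes is {M1, M2}, {M3}.

2 classes: {M1, M2}, {M3}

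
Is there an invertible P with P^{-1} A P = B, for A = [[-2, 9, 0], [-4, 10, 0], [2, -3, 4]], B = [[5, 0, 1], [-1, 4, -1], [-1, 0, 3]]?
Yes.

Two matrices over a field are similar if and only if they have the same invariant factors.

Both A and B have characteristic polynomial (x - 4)^3 and minimal polynomial (x - 4)^2. Computing further, both have invariant factors x - 4, (x - 4)^2. Hence A and B are similar.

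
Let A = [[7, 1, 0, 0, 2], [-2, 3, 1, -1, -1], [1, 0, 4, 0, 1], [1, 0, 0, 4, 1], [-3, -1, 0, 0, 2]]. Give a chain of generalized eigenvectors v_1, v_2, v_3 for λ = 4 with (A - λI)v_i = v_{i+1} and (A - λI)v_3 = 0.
We seek v_1 ∈ ker((A - 4I)^3) \ ker((A - 4I)^2), then set v_{i+1} = (A - 4I) v_i.

One such chain is v_1 = [[0, 0, 1, 0, 0]]^T, v_2 = [[0, 1, 0, 0, 0]]^T, v_3 = [[1, -1, 0, 0, -1]]^T. Check: (A - 4I) v_3 = [[0, 0, 0, 0, 0]]^T = 0.

v_1 = [[0, 0, 1, 0, 0]]^T, v_2 = [[0, 1, 0, 0, 0]]^T, v_3 = [[1, -1, 0, 0, -1]]^T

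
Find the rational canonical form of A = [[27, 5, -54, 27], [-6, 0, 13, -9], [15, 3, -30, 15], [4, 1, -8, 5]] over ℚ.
R = [[0, 0, 0, 6], [1, 0, 0, -9], [0, 1, 0, 3], [0, 0, 1, 2]]

The invariant factors of A (the non-unit diagonal entries of the Smith normal form of xI - A over ℚ[x]) are (x - 2)(x^3 - 3x + 3), each dividing the next. The characteristic polynomial is their product, (x - 2)(x^3 - 3x + 3).

The rational canonical form is the block-diagonal matrix of companion matrices C(f_i):
R = [[0, 0, 0, 6], [1, 0, 0, -9], [0, 1, 0, 3], [0, 0, 1, 2]].

Note the characteristic polynomial does not split into linear factors over ℚ, so A has no Jordan form over ℚ; the rational canonical form exists over any field.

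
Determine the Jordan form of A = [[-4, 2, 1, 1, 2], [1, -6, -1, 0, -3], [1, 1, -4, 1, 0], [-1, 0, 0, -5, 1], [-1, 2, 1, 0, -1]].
The characteristic polynomial is det(xI - A) = (x + 4)^5, so the eigenvalues are -4 (algebraic multiplicity 5).

For λ = -4: rank(A + 4I) = 3, rank((A + 4I)^2) = 1, rank((A + 4I)^3) = 0. The eigenspace has dimension 5 - 3 = 2, so there are 2 Jordan blocks; the rank sequence gives block sizes [3, 2].

Assembling the blocks gives the Jordan form J above.

J = [[-4, 1, 0, 0, 0], [0, -4, 1, 0, 0], [0, 0, -4, 0, 0], [0, 0, 0, -4, 1], [0, 0, 0, 0, -4]]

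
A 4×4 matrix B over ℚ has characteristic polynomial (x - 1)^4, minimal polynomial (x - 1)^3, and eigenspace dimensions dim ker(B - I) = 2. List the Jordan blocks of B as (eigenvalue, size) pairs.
Jordan blocks: (1, 3), (1, 1)

λ = 1: algebraic multiplicity 4 (exponent in χ_B), largest block size 3 (exponent in m_B), 2 blocks (geometric multiplicity). These force block sizes [3, 1].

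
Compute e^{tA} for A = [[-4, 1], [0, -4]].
A has Jordan form J = [[-4, 1], [0, -4]] with A = PJP^{-1}, so e^{tA} = P e^{tJ} P^{-1}.

For a Jordan block J_k(λ), e^{tJ_k(λ)} = e^{λt} · (I + tN + t^2 N^2/2! + ... + t^{k-1} N^{k-1}/(k-1)!) where N is the nilpotent superdiagonal part.

Assembling the blocks and conjugating back gives the entries of e^{tA} as shown above.

e^{tA} = [[e^{-4*t}, t*e^{-4*t}], [0, e^{-4*t}]]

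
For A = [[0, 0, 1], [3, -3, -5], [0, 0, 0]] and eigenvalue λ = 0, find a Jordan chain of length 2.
We seek v_1 ∈ ker(A^2) \ ker(A), then set v_{i+1} = A v_i.

One such chain is v_1 = [[-1, -3, 1]]^T, v_2 = [[1, 1, 0]]^T. Check: A v_2 = [[0, 0, 0]]^T = 0.

v_1 = [[-1, -3, 1]]^T, v_2 = [[1, 1, 0]]^T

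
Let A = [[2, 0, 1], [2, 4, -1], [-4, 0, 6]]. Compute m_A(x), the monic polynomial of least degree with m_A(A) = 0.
m_A(x) = (x - 4)^2

The characteristic polynomial factors as (x - 4)^3. The minimal polynomial is ∏(x - λ)^{k_λ} where k_λ is the size of the largest Jordan block at λ.

For λ = 4: rank(A - 4I) = 1, and the largest Jordan block has size 2 (the smallest k with rank((A - 4I)^k) = rank((A - 4I)^(k+1))).

So m_A(x) = (x - 4)^2.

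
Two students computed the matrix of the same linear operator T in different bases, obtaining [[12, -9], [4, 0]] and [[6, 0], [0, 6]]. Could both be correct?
No.

Both have characteristic polynomial (x - 6)^2, but the minimal polynomial of A is (x - 6)^2 while the minimal polynomial of B is x - 6. The minimal polynomial is a similarity invariant, so A and B are not similar.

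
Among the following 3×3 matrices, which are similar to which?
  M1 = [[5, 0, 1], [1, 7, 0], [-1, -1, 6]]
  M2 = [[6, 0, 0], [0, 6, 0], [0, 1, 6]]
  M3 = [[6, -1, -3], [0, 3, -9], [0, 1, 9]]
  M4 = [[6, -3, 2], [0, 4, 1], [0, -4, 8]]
Characteristic polynomials: χ_{M1} = (x - 6)^3, χ_{M2} = (x - 6)^3, χ_{M3} = (x - 6)^3, χ_{M4} = (x - 6)^3.

{M1, M4}: invariant factors (x - 6)^3.

{M2, M3}: invariant factors x - 6, (x - 6)^2.

Matrices are similar if and only if their invariant-factor lists agree; the partition into similarity classes is {M1, M4}, {M2, M3}.

2 classes: {M1, M4}, {M2, M3}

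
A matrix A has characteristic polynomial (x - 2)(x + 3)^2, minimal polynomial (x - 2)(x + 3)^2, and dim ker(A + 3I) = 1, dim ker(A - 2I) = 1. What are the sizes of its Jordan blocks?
λ = -3: algebraic multiplicity 2 (exponent in χ_A), largest block size 2 (exponent in m_A), 1 block (geometric multiplicity). This forces block sizes [2].
λ = 2: algebraic multiplicity 1 (exponent in χ_A), largest block size 1 (exponent in m_A), 1 block (geometric multiplicity). This forces block sizes [1].

Jordan blocks: (-3, 2), (2, 1)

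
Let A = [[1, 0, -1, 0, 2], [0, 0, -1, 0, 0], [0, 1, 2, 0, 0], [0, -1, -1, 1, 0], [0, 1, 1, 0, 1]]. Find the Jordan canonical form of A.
J = [[1, 1, 0, 0, 0], [0, 1, 1, 0, 0], [0, 0, 1, 0, 0], [0, 0, 0, 1, 0], [0, 0, 0, 0, 1]]

The characteristic polynomial is det(xI - A) = (x - 1)^5, so the eigenvalues are 1 (algebraic multiplicity 5).

For λ = 1: rank(A - I) = 2, rank((A - I)^2) = 1, rank((A - I)^3) = 0. The eigenspace has dimension 5 - 2 = 3, so there are 3 Jordan blocks; the rank sequence gives block sizes [3, 1, 1].

Assembling the blocks gives the Jordan form J above.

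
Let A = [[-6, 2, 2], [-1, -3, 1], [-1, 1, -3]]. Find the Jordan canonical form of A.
The characteristic polynomial is det(xI - A) = (x + 4)^3, so the eigenvalues are -4 (algebraic multiplicity 3).

For λ = -4: rank(A + 4I) = 1, rank((A + 4I)^2) = 0. The eigenspace has dimension 3 - 1 = 2, so there are 2 Jordan blocks; the rank sequence gives block sizes [2, 1].

Assembling the blocks gives the Jordan form J above.

J = [[-4, 1, 0], [0, -4, 0], [0, 0, -4]]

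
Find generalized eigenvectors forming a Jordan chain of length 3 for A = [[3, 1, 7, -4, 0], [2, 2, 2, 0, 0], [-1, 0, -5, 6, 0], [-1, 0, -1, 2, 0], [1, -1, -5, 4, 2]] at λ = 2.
v_1 = [[-1, -1, 1, 1, 1]]^T, v_2 = [[1, 0, 0, 0, -1]]^T, v_3 = [[1, 2, -1, -1, 1]]^T

We seek v_1 ∈ ker((A - 2I)^3) \ ker((A - 2I)^2), then set v_{i+1} = (A - 2I) v_i.

One such chain is v_1 = [[-1, -1, 1, 1, 1]]^T, v_2 = [[1, 0, 0, 0, -1]]^T, v_3 = [[1, 2, -1, -1, 1]]^T. Check: (A - 2I) v_3 = [[0, 0, 0, 0, 0]]^T = 0.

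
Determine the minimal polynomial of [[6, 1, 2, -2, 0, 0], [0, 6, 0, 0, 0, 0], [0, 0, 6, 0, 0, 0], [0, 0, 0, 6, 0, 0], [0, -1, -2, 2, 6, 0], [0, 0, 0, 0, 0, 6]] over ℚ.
The characteristic polynomial factors as (x - 6)^6. The minimal polynomial is ∏(x - λ)^{k_λ} where k_λ is the size of the largest Jordan block at λ.

For λ = 6: rank(A - 6I) = 1, and the largest Jordan block has size 2 (the smallest k with rank((A - 6I)^k) = rank((A - 6I)^(k+1))).

So m_A(x) = (x - 6)^2.

m_A(x) = (x - 6)^2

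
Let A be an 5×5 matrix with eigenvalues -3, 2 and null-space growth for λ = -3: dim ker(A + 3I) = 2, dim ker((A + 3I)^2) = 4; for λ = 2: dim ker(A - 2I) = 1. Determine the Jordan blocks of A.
Jordan blocks: (-3, 2), (-3, 2), (2, 1)

λ = -3: successive nullity increments [2, 2] count blocks of size ≥ k; block sizes are [2, 2].
λ = 2: successive nullity increments [1] count blocks of size ≥ k; block sizes are [1].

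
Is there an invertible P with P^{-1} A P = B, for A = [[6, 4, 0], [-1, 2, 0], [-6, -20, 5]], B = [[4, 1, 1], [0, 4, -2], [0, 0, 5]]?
Two matrices over a field are similar if and only if they have the same invariant factors.

Both A and B have characteristic polynomial (x - 5)(x - 4)^2 and minimal polynomial (x - 5)(x - 4)^2. Computing further, both have invariant factors (x - 5)(x - 4)^2. Hence A and B are similar.

Yes.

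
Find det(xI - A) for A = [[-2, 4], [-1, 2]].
xI - A = [[x + 2, -4], [1, x - 2]].

Expanding det(xI - A) along the first row:
det(xI - A) = + (x + 2)·det([[x - 2]]) - (-4)·det([[1]]).

Evaluating gives χ_A(x) = x^2.

χ_A(x) = x^2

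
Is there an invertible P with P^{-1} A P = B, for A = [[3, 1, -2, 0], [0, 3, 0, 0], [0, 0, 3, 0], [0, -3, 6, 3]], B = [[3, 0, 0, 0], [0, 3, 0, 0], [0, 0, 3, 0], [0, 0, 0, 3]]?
Both have characteristic polynomial (x - 3)^4, but the minimal polynomial of A is (x - 3)^2 while the minimal polynomial of B is x - 3. The minimal polynomial is a similarity invariant, so A and B are not similar.

No.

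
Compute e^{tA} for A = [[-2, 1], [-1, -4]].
e^{tA} = [[(t + 1)*e^{-3*t}, t*e^{-3*t}], [-t*e^{-3*t}, (1 - t)*e^{-3*t}]]

A has Jordan form J = [[-3, 1], [0, -3]] with A = PJP^{-1}, so e^{tA} = P e^{tJ} P^{-1}.

For a Jordan block J_k(λ), e^{tJ_k(λ)} = e^{λt} · (I + tN + t^2 N^2/2! + ... + t^{k-1} N^{k-1}/(k-1)!) where N is the nilpotent superdiagonal part.

Assembling the blocks and conjugating back gives the entries of e^{tA} as shown above.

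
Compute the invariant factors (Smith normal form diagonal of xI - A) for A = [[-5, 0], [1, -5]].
(x + 5)^2

The Jordan structure of A has elementary divisors (x + 5)^2. Arranging the block sizes at each eigenvalue in decreasing order and taking row products gives the invariant factors.

Invariant factors (smallest first, each dividing the next): (x + 5)^2.

Check: the last factor (x + 5)^2 is the minimal polynomial, and the product (x + 5)^2 is the characteristic polynomial.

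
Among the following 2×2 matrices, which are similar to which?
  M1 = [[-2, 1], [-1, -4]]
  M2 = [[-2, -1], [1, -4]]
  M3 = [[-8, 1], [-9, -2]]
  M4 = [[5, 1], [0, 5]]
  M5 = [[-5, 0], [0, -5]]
Characteristic polynomials: χ_{M1} = (x + 3)^2, χ_{M2} = (x + 3)^2, χ_{M3} = (x + 5)^2, χ_{M4} = (x - 5)^2, χ_{M5} = (x + 5)^2.

{M1, M2}: invariant factors (x + 3)^2.

{M3}: invariant factors (x + 5)^2.

{M4}: invariant factors (x - 5)^2.

{M5}: invariant factors x + 5, x + 5.

Matrices are similar if and only if their invariant-factor lists agree; the partition into similarity classes is {M1, M2}, {M3}, {M4}, {M5}.

4 classes: {M1, M2}, {M3}, {M4}, {M5}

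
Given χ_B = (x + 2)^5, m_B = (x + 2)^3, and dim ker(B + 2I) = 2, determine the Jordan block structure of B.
λ = -2: algebraic multiplicity 5 (exponent in χ_B), largest block size 3 (exponent in m_B), 2 blocks (geometric multiplicity). These force block sizes [3, 2].

Jordan blocks: (-2, 3), (-2, 2)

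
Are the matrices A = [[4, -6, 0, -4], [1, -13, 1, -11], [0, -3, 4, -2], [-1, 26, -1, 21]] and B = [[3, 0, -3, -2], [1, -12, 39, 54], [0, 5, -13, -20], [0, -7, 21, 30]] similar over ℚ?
trace(A) = 16 but trace(B) = 8. The trace is a similarity invariant, so A and B are not similar.

No.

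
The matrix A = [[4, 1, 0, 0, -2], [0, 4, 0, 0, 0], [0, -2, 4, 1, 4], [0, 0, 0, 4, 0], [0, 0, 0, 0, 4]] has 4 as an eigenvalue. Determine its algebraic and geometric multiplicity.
algebraic multiplicity 5, geometric multiplicity 3

The characteristic polynomial is (x - 4)^5, so the factor x - 4 appears with exponent 5: the algebraic multiplicity is 5.

rank(A - 4I) = 2, so the eigenspace has dimension 5 - 2 = 3: the geometric multiplicity is 3.

Since 3 < 5, A is not diagonalizable.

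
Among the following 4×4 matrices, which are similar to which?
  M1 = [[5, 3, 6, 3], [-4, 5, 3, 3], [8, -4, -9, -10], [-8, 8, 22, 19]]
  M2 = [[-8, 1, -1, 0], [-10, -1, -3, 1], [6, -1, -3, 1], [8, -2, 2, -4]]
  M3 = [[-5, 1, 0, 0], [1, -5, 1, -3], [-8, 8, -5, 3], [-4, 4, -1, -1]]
Characteristic polynomials: χ_{M1} = (x - 5)^4, χ_{M2} = (x + 4)^4, χ_{M3} = (x + 4)^4.

{M1}: invariant factors x - 5, (x - 5)^3.

{M2}: invariant factors (x + 4)^2, (x + 4)^2.

{M3}: invariant factors x + 4, (x + 4)^3.

Matrices are similar if and only if their invariant-factor lists agree; the partition into similarity classes is {M1}, {M2}, {M3}.

3 classes: {M1}, {M2}, {M3}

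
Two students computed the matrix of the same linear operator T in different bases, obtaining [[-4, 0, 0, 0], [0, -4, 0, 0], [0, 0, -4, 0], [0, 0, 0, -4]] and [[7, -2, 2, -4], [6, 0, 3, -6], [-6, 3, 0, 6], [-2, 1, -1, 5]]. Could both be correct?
No.

trace(A) = -16 but trace(B) = 12. The trace is a similarity invariant, so A and B are not similar.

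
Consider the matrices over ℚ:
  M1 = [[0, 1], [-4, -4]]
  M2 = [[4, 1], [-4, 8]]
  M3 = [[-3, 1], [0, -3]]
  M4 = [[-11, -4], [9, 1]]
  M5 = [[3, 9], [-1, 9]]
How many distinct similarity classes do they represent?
Characteristic polynomials: χ_{M1} = (x + 2)^2, χ_{M2} = (x - 6)^2, χ_{M3} = (x + 3)^2, χ_{M4} = (x + 5)^2, χ_{M5} = (x - 6)^2.

{M1}: invariant factors (x + 2)^2.

{M2, M5}: invariant factors (x - 6)^2.

{M3}: invariant factors (x + 3)^2.

{M4}: invariant factors (x + 5)^2.

Matrices are similar if and only if their invariant-factor lists agree; the partition into similarity classes is {M1}, {M2, M5}, {M3}, {M4}.

4 classes: {M1}, {M2, M5}, {M3}, {M4}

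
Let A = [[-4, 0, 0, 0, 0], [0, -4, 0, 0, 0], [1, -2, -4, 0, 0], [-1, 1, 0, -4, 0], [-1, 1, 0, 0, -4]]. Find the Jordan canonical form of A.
The characteristic polynomial is det(xI - A) = (x + 4)^5, so the eigenvalues are -4 (algebraic multiplicity 5).

For λ = -4: rank(A + 4I) = 2, rank((A + 4I)^2) = 0. The eigenspace has dimension 5 - 2 = 3, so there are 3 Jordan blocks; the rank sequence gives block sizes [2, 2, 1].

Assembling the blocks gives the Jordan form J above.

J = [[-4, 1, 0, 0, 0], [0, -4, 0, 0, 0], [0, 0, -4, 1, 0], [0, 0, 0, -4, 0], [0, 0, 0, 0, -4]]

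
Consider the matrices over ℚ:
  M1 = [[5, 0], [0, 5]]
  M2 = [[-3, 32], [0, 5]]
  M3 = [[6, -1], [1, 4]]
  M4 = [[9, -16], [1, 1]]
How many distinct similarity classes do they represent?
3 classes: {M1}, {M2}, {M3, M4}

Characteristic polynomials: χ_{M1} = (x - 5)^2, χ_{M2} = (x - 5)(x + 3), χ_{M3} = (x - 5)^2, χ_{M4} = (x - 5)^2.

{M1}: invariant factors x - 5, x - 5.

{M2}: invariant factors (x - 5)(x + 3).

{M3, M4}: invariant factors (x - 5)^2.

Matrices are similar if and only if their invariant-factor lists agree; the partition into similarity classes is {M1}, {M2}, {M3, M4}.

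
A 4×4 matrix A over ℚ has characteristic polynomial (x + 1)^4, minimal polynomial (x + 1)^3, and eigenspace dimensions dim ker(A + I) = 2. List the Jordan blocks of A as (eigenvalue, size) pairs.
λ = -1: algebraic multiplicity 4 (exponent in χ_A), largest block size 3 (exponent in m_A), 2 blocks (geometric multiplicity). These force block sizes [3, 1].

Jordan blocks: (-1, 3), (-1, 1)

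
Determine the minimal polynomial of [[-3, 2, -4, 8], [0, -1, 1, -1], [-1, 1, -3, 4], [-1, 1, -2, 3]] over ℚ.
The characteristic polynomial factors as (x + 1)^4. The minimal polynomial is ∏(x - λ)^{k_λ} where k_λ is the size of the largest Jordan block at λ.

For λ = -1: rank(A + I) = 2, and the largest Jordan block has size 3 (the smallest k with rank((A + I)^k) = rank((A + I)^(k+1))).

So m_A(x) = (x + 1)^3.

m_A(x) = (x + 1)^3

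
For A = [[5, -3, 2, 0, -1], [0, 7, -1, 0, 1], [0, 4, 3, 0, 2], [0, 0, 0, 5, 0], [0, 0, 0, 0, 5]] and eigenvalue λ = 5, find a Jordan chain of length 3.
We seek v_1 ∈ ker((A - 5I)^3) \ ker((A - 5I)^2), then set v_{i+1} = (A - 5I) v_i.

One such chain is v_1 = [[1, 1, 1, 0, 0]]^T, v_2 = [[-1, 1, 2, 0, 0]]^T, v_3 = [[1, 0, 0, 0, 0]]^T. Check: (A - 5I) v_3 = [[0, 0, 0, 0, 0]]^T = 0.

v_1 = [[1, 1, 1, 0, 0]]^T, v_2 = [[-1, 1, 2, 0, 0]]^T, v_3 = [[1, 0, 0, 0, 0]]^T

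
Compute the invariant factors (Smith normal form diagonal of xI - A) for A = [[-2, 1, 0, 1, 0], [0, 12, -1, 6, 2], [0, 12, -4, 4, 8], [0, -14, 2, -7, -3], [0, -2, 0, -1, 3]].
The Jordan structure of A has elementary divisors (x + 2)^3, (x - 4)^2. Arranging the block sizes at each eigenvalue in decreasing order and taking row products gives the invariant factors.

Invariant factors (smallest first, each dividing the next): (x - 4)^2(x + 2)^3.

Check: the last factor (x - 4)^2(x + 2)^3 is the minimal polynomial, and the product (x - 4)^2(x + 2)^3 is the characteristic polynomial.

(x - 4)^2(x + 2)^3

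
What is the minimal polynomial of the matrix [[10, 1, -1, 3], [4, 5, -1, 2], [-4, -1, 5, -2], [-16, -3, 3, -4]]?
m_A(x) = (x - 4)^3

The characteristic polynomial factors as (x - 4)^4. The minimal polynomial is ∏(x - λ)^{k_λ} where k_λ is the size of the largest Jordan block at λ.

For λ = 4: rank(A - 4I) = 2, and the largest Jordan block has size 3 (the smallest k with rank((A - 4I)^k) = rank((A - 4I)^(k+1))).

So m_A(x) = (x - 4)^3.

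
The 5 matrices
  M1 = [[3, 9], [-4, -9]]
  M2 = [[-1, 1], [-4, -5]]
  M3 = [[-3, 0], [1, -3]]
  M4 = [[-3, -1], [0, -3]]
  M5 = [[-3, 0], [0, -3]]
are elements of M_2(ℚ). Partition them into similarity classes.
Characteristic polynomials: χ_{M1} = (x + 3)^2, χ_{M2} = (x + 3)^2, χ_{M3} = (x + 3)^2, χ_{M4} = (x + 3)^2, χ_{M5} = (x + 3)^2.

{M1, M2, M3, M4}: invariant factors (x + 3)^2.

{M5}: invariant factors x + 3, x + 3.

Matrices are similar if and only if their invariant-factor lists agree; the partition into similarity classes is {M1, M2, M3, M4}, {M5}.

2 classes: {M1, M2, M3, M4}, {M5}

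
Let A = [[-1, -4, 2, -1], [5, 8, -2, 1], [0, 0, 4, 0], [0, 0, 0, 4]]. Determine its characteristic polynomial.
χ_A(x) = (x - 4)^3(x - 3)

xI - A = [[x + 1, 4, -2, 1], [-5, x - 8, 2, -1], [0, 0, x - 4, 0], [0, 0, 0, x - 4]].

Expanding det(xI - A) along the first row:
det(xI - A) = + (x + 1)·det([[x - 8, 2, -1], [0, x - 4, 0], [0, 0, x - 4]]) - (4)·det([[-5, 2, -1], [0, x - 4, 0], [0, 0, x - 4]]) + (-2)·det([[-5, x - 8, -1], [0, 0, 0], [0, 0, x - 4]]) - (1)·det([[-5, x - 8, 2], [0, 0, x - 4], [0, 0, 0]]).

Evaluating gives χ_A(x) = x^4 - 15x^3 + 84x^2 - 208x + 192 = (x - 4)^3(x - 3).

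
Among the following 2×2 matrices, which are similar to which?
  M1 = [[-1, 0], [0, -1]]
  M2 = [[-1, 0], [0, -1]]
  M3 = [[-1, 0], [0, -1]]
1 class: {M1, M2, M3}

Characteristic polynomials: χ_{M1} = (x + 1)^2, χ_{M2} = (x + 1)^2, χ_{M3} = (x + 1)^2.

{M1, M2, M3}: invariant factors x + 1, x + 1.

Matrices are similar if and only if their invariant-factor lists agree; the partition into similarity classes is {M1, M2, M3}.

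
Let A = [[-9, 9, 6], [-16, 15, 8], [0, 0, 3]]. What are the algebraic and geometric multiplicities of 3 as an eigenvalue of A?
algebraic multiplicity 3, geometric multiplicity 2

The characteristic polynomial is (x - 3)^3, so the factor x - 3 appears with exponent 3: the algebraic multiplicity is 3.

rank(A - 3I) = 1, so the eigenspace has dimension 3 - 1 = 2: the geometric multiplicity is 2.

Since 2 < 3, A is not diagonalizable.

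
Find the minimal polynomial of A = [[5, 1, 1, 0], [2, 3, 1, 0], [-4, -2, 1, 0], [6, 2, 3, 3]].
The characteristic polynomial factors as (x - 3)^4. The minimal polynomial is ∏(x - λ)^{k_λ} where k_λ is the size of the largest Jordan block at λ.

For λ = 3: rank(A - 3I) = 2, and the largest Jordan block has size 3 (the smallest k with rank((A - 3I)^k) = rank((A - 3I)^(k+1))).

So m_A(x) = (x - 3)^3.

m_A(x) = (x - 3)^3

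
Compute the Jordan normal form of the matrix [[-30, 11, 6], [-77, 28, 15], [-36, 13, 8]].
The characteristic polynomial is det(xI - A) = (x - 2)^3, so the eigenvalues are 2 (algebraic multiplicity 3).

For λ = 2: rank(A - 2I) = 2, rank((A - 2I)^2) = 1, rank((A - 2I)^3) = 0. The eigenspace has dimension 3 - 2 = 1, so there is 1 Jordan block; the rank sequence gives block sizes [3].

Assembling the blocks gives the Jordan form J above.

J = [[2, 1, 0], [0, 2, 1], [0, 0, 2]]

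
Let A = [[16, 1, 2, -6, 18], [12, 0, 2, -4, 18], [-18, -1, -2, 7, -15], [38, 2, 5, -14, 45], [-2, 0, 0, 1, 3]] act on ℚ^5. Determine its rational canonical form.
R = [[0, 0, 0, 0, 0], [0, 0, 0, 0, 0], [0, 1, 0, 0, 0], [0, 0, 1, 0, 10], [0, 0, 0, 1, 3]]

The invariant factors of A (the non-unit diagonal entries of the Smith normal form of xI - A over ℚ[x]) are x, x^2(x - 5)(x + 2), each dividing the next. The characteristic polynomial is their product, x^3(x - 5)(x + 2).

The rational canonical form is the block-diagonal matrix of companion matrices C(f_i):
R = [[0, 0, 0, 0, 0], [0, 0, 0, 0, 0], [0, 1, 0, 0, 0], [0, 0, 1, 0, 10], [0, 0, 0, 1, 3]].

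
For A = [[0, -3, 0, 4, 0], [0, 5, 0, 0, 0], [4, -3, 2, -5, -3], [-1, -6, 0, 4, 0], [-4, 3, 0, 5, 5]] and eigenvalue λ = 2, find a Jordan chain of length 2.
v_1 = [[1, 0, -1, 1, 0]]^T, v_2 = [[2, 0, -1, 1, 1]]^T

We seek v_1 ∈ ker((A - 2I)^2) \ ker(A - 2I), then set v_{i+1} = (A - 2I) v_i.

One such chain is v_1 = [[1, 0, -1, 1, 0]]^T, v_2 = [[2, 0, -1, 1, 1]]^T. Check: (A - 2I) v_2 = [[0, 0, 0, 0, 0]]^T = 0.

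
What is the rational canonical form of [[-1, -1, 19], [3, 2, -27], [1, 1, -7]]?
R = [[0, 0, 12], [1, 0, -2], [0, 1, -6]]

The invariant factors of A (the non-unit diagonal entries of the Smith normal form of xI - A over ℚ[x]) are (x + 2)(x^2 + 4x - 6), each dividing the next. The characteristic polynomial is their product, (x + 2)(x^2 + 4x - 6).

The rational canonical form is the block-diagonal matrix of companion matrices C(f_i):
R = [[0, 0, 12], [1, 0, -2], [0, 1, -6]].

Note the characteristic polynomial does not split into linear factors over ℚ, so A has no Jordan form over ℚ; the rational canonical form exists over any field.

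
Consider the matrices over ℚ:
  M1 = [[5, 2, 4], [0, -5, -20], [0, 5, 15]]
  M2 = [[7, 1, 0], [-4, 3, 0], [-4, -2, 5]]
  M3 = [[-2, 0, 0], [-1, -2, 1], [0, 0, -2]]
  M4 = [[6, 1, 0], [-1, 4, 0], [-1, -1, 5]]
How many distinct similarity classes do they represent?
Characteristic polynomials: χ_{M1} = (x - 5)^3, χ_{M2} = (x - 5)^3, χ_{M3} = (x + 2)^3, χ_{M4} = (x - 5)^3.

{M1, M2, M4}: invariant factors x - 5, (x - 5)^2.

{M3}: invariant factors x + 2, (x + 2)^2.

Matrices are similar if and only if their invariant-factor lists agree; the partition into similarity classes is {M1, M2, M4}, {M3}.

2 classes: {M1, M2, M4}, {M3}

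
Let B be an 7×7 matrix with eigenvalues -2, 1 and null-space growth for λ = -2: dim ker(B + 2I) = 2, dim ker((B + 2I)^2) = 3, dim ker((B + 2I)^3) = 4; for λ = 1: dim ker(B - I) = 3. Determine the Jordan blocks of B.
λ = -2: successive nullity increments [2, 1, 1] count blocks of size ≥ k; block sizes are [3, 1].
λ = 1: successive nullity increments [3] count blocks of size ≥ k; block sizes are [1, 1, 1].

Jordan blocks: (-2, 3), (-2, 1), (1, 1), (1, 1), (1, 1)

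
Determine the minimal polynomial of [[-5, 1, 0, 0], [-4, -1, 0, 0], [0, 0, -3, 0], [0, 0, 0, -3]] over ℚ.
The characteristic polynomial factors as (x + 3)^4. The minimal polynomial is ∏(x - λ)^{k_λ} where k_λ is the size of the largest Jordan block at λ.

For λ = -3: rank(A + 3I) = 1, and the largest Jordan block has size 2 (the smallest k with rank((A + 3I)^k) = rank((A + 3I)^(k+1))).

So m_A(x) = (x + 3)^2.

m_A(x) = (x + 3)^2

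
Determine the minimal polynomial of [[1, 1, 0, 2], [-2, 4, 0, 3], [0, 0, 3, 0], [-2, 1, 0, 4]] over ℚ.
The characteristic polynomial factors as (x - 3)^4. The minimal polynomial is ∏(x - λ)^{k_λ} where k_λ is the size of the largest Jordan block at λ.

For λ = 3: rank(A - 3I) = 2, and the largest Jordan block has size 3 (the smallest k with rank((A - 3I)^k) = rank((A - 3I)^(k+1))).

So m_A(x) = (x - 3)^3.

m_A(x) = (x - 3)^3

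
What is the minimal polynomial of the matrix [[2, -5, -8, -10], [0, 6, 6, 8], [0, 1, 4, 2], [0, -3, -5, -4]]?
m_A(x) = (x - 2)^3

The characteristic polynomial factors as (x - 2)^4. The minimal polynomial is ∏(x - λ)^{k_λ} where k_λ is the size of the largest Jordan block at λ.

For λ = 2: rank(A - 2I) = 2, and the largest Jordan block has size 3 (the smallest k with rank((A - 2I)^k) = rank((A - 2I)^(k+1))).

So m_A(x) = (x - 2)^3.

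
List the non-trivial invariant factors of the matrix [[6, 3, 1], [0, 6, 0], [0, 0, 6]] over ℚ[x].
The Jordan structure of A has elementary divisors (x - 6)^2, (x - 6). Arranging the block sizes at each eigenvalue in decreasing order and taking row products gives the invariant factors.

Invariant factors (smallest first, each dividing the next): x - 6, (x - 6)^2.

Check: the last factor (x - 6)^2 is the minimal polynomial, and the product (x - 6)^3 is the characteristic polynomial.

x - 6, (x - 6)^2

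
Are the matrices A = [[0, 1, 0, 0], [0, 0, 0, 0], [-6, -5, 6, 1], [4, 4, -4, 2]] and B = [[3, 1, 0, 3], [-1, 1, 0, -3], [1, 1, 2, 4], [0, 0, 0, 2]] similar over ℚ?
χ_A(x) = x^2(x - 4)^2 but χ_B(x) = (x - 2)^4. The characteristic polynomial is a similarity invariant, so A and B are not similar.

No.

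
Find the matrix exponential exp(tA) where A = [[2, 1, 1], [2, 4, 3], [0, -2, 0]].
e^{tA} = [[(t^2 + 1)*e^{2*t}, t*e^{2*t}, t*(t + 2)*e^{2*t}/2], [2*t*(t + 1)*e^{2*t}, (2*t + 1)*e^{2*t}, t*(t + 3)*e^{2*t}], [-2*t^2*e^{2*t}, -2*t*e^{2*t}, (-t^2 - 2*t + 1)*e^{2*t}]]

A has Jordan form J = [[2, 1, 0], [0, 2, 1], [0, 0, 2]] with A = PJP^{-1}, so e^{tA} = P e^{tJ} P^{-1}.

For a Jordan block J_k(λ), e^{tJ_k(λ)} = e^{λt} · (I + tN + t^2 N^2/2! + ... + t^{k-1} N^{k-1}/(k-1)!) where N is the nilpotent superdiagonal part.

Assembling the blocks and conjugating back gives the entries of e^{tA} as shown above.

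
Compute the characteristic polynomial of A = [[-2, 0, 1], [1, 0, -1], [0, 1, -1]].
xI - A = [[x + 2, 0, -1], [-1, x, 1], [0, -1, x + 1]].

Expanding det(xI - A) along the first row:
det(xI - A) = + (x + 2)·det([[x, 1], [-1, x + 1]]) - (0)·det([[-1, 1], [0, x + 1]]) + (-1)·det([[-1, x], [0, -1]]).

Evaluating gives χ_A(x) = x^3 + 3x^2 + 3x + 1 = (x + 1)^3.

χ_A(x) = (x + 1)^3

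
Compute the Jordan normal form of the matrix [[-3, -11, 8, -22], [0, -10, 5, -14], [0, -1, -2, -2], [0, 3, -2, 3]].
The characteristic polynomial is det(xI - A) = (x + 3)^4, so the eigenvalues are -3 (algebraic multiplicity 4).

For λ = -3: rank(A + 3I) = 2, rank((A + 3I)^2) = 1, rank((A + 3I)^3) = 0. The eigenspace has dimension 4 - 2 = 2, so there are 2 Jordan blocks; the rank sequence gives block sizes [3, 1].

Assembling the blocks gives the Jordan form J above.

J = [[-3, 1, 0, 0], [0, -3, 1, 0], [0, 0, -3, 0], [0, 0, 0, -3]]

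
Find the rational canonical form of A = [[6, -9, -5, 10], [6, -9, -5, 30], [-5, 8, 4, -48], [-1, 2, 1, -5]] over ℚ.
R = [[0, 0, 0, -20], [1, 0, 0, 11], [0, 1, 0, 4], [0, 0, 1, -4]]

The invariant factors of A (the non-unit diagonal entries of the Smith normal form of xI - A over ℚ[x]) are (x + 4)(x^3 - 4x + 5), each dividing the next. The characteristic polynomial is their product, (x + 4)(x^3 - 4x + 5).

The rational canonical form is the block-diagonal matrix of companion matrices C(f_i):
R = [[0, 0, 0, -20], [1, 0, 0, 11], [0, 1, 0, 4], [0, 0, 1, -4]].

Note the characteristic polynomial does not split into linear factors over ℚ, so A has no Jordan form over ℚ; the rational canonical form exists over any field.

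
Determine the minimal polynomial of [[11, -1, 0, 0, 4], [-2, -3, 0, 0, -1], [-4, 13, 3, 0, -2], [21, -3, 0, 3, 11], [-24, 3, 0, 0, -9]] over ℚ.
The characteristic polynomial factors as (x - 3)^3(x + 2)^2. The minimal polynomial is ∏(x - λ)^{k_λ} where k_λ is the size of the largest Jordan block at λ.

For λ = -2: rank(A + 2I) = 4, and the largest Jordan block has size 2 (the smallest k with rank((A + 2I)^k) = rank((A + 2I)^(k+1))).
For λ = 3: rank(A - 3I) = 3, and the largest Jordan block has size 2 (the smallest k with rank((A - 3I)^k) = rank((A - 3I)^(k+1))).

So m_A(x) = (x - 3)^2(x + 2)^2.

m_A(x) = (x - 3)^2(x + 2)^2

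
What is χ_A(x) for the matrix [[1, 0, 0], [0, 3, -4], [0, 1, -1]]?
χ_A(x) = (x - 1)^3

xI - A = [[x - 1, 0, 0], [0, x - 3, 4], [0, -1, x + 1]].

Expanding det(xI - A) along the first row:
det(xI - A) = + (x - 1)·det([[x - 3, 4], [-1, x + 1]]) - (0)·det([[0, 4], [0, x + 1]]) + (0)·det([[0, x - 3], [0, -1]]).

Evaluating gives χ_A(x) = x^3 - 3x^2 + 3x - 1 = (x - 1)^3.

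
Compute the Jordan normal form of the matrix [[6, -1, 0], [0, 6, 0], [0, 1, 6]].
The characteristic polynomial is det(xI - A) = (x - 6)^3, so the eigenvalues are 6 (algebraic multiplicity 3).

For λ = 6: rank(A - 6I) = 1, rank((A - 6I)^2) = 0. The eigenspace has dimension 3 - 1 = 2, so there are 2 Jordan blocks; the rank sequence gives block sizes [2, 1].

Assembling the blocks gives the Jordan form J above.

J = [[6, 1, 0], [0, 6, 0], [0, 0, 6]]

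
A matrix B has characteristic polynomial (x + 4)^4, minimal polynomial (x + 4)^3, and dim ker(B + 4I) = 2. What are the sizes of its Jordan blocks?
Jordan blocks: (-4, 3), (-4, 1)

λ = -4: algebraic multiplicity 4 (exponent in χ_B), largest block size 3 (exponent in m_B), 2 blocks (geometric multiplicity). These force block sizes [3, 1].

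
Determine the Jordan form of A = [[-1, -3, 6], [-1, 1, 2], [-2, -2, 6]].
The characteristic polynomial is det(xI - A) = (x - 2)^3, so the eigenvalues are 2 (algebraic multiplicity 3).

For λ = 2: rank(A - 2I) = 1, rank((A - 2I)^2) = 0. The eigenspace has dimension 3 - 1 = 2, so there are 2 Jordan blocks; the rank sequence gives block sizes [2, 1].

Assembling the blocks gives the Jordan form J above.

J = [[2, 1, 0], [0, 2, 0], [0, 0, 2]]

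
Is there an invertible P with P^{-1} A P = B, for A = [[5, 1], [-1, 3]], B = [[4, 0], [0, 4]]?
No.

Both have characteristic polynomial (x - 4)^2, but the minimal polynomial of A is (x - 4)^2 while the minimal polynomial of B is x - 4. The minimal polynomial is a similarity invariant, so A and B are not similar.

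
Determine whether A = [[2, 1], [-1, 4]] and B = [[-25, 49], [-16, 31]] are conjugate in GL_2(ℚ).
Two matrices over a field are similar if and only if they have the same invariant factors.

Both A and B have characteristic polynomial (x - 3)^2 and minimal polynomial (x - 3)^2. Computing further, both have invariant factors (x - 3)^2. Hence A and B are similar.

Yes.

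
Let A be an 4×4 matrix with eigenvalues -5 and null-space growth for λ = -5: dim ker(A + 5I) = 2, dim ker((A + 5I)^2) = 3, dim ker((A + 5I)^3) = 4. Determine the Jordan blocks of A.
Jordan blocks: (-5, 3), (-5, 1)

λ = -5: successive nullity increments [2, 1, 1] count blocks of size ≥ k; block sizes are [3, 1].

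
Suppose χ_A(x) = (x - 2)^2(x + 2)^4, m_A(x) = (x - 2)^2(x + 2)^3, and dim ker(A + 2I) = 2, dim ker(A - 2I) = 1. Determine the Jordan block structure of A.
Jordan blocks: (-2, 3), (-2, 1), (2, 2)

λ = -2: algebraic multiplicity 4 (exponent in χ_A), largest block size 3 (exponent in m_A), 2 blocks (geometric multiplicity). These force block sizes [3, 1].
λ = 2: algebraic multiplicity 2 (exponent in χ_A), largest block size 2 (exponent in m_A), 1 block (geometric multiplicity). This forces block sizes [2].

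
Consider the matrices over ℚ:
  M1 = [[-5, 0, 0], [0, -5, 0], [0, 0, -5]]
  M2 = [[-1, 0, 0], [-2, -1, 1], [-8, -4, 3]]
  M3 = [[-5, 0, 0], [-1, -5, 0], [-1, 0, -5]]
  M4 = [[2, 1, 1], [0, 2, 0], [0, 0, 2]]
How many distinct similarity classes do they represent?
Characteristic polynomials: χ_{M1} = (x + 5)^3, χ_{M2} = (x - 1)^2(x + 1), χ_{M3} = (x + 5)^3, χ_{M4} = (x - 2)^3.

{M1}: invariant factors x + 5, x + 5, x + 5.

{M2}: invariant factors (x - 1)^2(x + 1).

{M3}: invariant factors x + 5, (x + 5)^2.

{M4}: invariant factors x - 2, (x - 2)^2.

Matrices are similar if and only if their invariant-factor lists agree; the partition into similarity classes is {M1}, {M2}, {M3}, {M4}.

4 classes: {M1}, {M2}, {M3}, {M4}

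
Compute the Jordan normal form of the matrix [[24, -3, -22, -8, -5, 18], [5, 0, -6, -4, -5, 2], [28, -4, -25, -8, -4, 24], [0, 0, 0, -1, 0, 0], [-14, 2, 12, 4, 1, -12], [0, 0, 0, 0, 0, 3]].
J = [[-1, 1, 0, 0, 0, 0], [0, -1, 0, 0, 0, 0], [0, 0, -1, 0, 0, 0], [0, 0, 0, -1, 0, 0], [0, 0, 0, 0, 3, 0], [0, 0, 0, 0, 0, 3]]

The characteristic polynomial is det(xI - A) = (x - 3)^2(x + 1)^4, so the eigenvalues are -1 (algebraic multiplicity 4), 3 (algebraic multiplicity 2).

For λ = -1: rank(A + I) = 3, rank((A + I)^2) = 2. The eigenspace has dimension 6 - 3 = 3, so there are 3 Jordan blocks; the rank sequence gives block sizes [2, 1, 1].

For λ = 3: rank(A - 3I) = 4. The eigenspace has dimension 6 - 4 = 2, so there are 2 Jordan blocks; the rank sequence gives block sizes [1, 1].

Assembling the blocks gives the Jordan form J above.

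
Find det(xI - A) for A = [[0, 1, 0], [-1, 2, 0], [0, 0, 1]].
χ_A(x) = (x - 1)^3

xI - A = [[x, -1, 0], [1, x - 2, 0], [0, 0, x - 1]].

Expanding det(xI - A) along the first row:
det(xI - A) = + (x)·det([[x - 2, 0], [0, x - 1]]) - (-1)·det([[1, 0], [0, x - 1]]) + (0)·det([[1, x - 2], [0, 0]]).

Evaluating gives χ_A(x) = x^3 - 3x^2 + 3x - 1 = (x - 1)^3.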